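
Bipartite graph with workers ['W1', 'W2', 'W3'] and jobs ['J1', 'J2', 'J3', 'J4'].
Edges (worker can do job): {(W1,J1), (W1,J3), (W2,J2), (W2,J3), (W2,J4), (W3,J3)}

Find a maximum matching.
Matching: {(W1,J1), (W2,J2), (W3,J3)}

Maximum matching (size 3):
  W1 → J1
  W2 → J2
  W3 → J3

Each worker is assigned to at most one job, and each job to at most one worker.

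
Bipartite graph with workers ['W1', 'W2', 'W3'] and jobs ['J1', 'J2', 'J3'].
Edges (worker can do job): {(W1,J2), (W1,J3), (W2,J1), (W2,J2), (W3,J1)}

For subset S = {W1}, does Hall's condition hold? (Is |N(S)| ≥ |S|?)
Yes: |N(S)| = 2, |S| = 1

Subset S = {W1}
Neighbors N(S) = {J2, J3}

|N(S)| = 2, |S| = 1
Hall's condition: |N(S)| ≥ |S| is satisfied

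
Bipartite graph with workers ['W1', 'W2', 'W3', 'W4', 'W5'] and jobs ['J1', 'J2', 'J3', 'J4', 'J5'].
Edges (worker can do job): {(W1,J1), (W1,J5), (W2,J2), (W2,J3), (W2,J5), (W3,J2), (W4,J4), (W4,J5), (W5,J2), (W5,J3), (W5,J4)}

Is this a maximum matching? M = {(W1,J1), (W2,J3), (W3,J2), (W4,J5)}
No, size 4 is not maximum

Proposed matching has size 4.
Maximum matching size for this graph: 5.

This is NOT maximum - can be improved to size 5.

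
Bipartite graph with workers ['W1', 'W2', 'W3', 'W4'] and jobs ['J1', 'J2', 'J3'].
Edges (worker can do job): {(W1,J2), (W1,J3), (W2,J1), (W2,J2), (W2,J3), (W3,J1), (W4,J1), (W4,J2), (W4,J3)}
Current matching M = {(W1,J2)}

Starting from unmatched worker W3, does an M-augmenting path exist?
Yes: W3 → J1

An M-augmenting path alternates non-matching / matching edges, starting and ending at unmatched vertices.
Path: W3 → J1
(J1 is unmatched in M, so the path is augmenting.)
Flipping edges along this path would increase |M| from 1 to 2.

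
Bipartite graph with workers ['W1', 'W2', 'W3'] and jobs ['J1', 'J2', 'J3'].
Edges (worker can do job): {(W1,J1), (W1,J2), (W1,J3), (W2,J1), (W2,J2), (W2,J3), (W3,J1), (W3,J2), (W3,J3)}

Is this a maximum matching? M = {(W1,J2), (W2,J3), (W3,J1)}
Yes, size 3 is maximum

Proposed matching has size 3.
Maximum matching size for this graph: 3.

This is a maximum matching.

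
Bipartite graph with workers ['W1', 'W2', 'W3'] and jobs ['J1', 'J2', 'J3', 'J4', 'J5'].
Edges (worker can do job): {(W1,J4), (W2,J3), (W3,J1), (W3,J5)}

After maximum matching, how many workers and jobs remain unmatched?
Unmatched: 0 workers, 2 jobs

Maximum matching size: 3
Workers: 3 total, 3 matched, 0 unmatched
Jobs: 5 total, 3 matched, 2 unmatched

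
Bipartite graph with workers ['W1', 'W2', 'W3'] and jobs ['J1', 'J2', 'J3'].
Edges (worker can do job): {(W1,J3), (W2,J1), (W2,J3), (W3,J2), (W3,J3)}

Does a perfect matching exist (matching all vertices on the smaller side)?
Yes, perfect matching exists (size 3)

Perfect matching: {(W1,J3), (W2,J1), (W3,J2)}
All 3 vertices on the smaller side are matched.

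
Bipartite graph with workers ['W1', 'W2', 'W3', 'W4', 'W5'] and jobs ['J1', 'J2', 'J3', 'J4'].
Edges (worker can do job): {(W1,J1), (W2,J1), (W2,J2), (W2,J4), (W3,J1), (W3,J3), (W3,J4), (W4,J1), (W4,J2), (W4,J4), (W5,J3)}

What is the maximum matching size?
Maximum matching size = 4

Maximum matching: {(W1,J1), (W2,J4), (W3,J3), (W4,J2)}
Size: 4

This assigns 4 workers to 4 distinct jobs.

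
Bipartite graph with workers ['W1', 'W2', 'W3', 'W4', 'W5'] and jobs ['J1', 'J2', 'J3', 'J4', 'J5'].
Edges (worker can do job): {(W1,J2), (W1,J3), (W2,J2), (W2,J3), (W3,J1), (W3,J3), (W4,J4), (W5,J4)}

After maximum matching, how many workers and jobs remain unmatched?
Unmatched: 1 workers, 1 jobs

Maximum matching size: 4
Workers: 5 total, 4 matched, 1 unmatched
Jobs: 5 total, 4 matched, 1 unmatched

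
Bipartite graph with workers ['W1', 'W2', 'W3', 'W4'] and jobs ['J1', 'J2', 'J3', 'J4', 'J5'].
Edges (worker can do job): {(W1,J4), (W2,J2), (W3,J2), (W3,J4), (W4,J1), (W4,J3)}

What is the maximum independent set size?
Maximum independent set = 6

By König's theorem:
- Min vertex cover = Max matching = 3
- Max independent set = Total vertices - Min vertex cover
- Max independent set = 9 - 3 = 6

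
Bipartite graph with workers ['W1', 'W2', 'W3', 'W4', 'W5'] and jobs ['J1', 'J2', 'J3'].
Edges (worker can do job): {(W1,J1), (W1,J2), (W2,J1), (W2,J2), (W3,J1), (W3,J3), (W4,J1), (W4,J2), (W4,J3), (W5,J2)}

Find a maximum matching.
Matching: {(W3,J3), (W4,J1), (W5,J2)}

Maximum matching (size 3):
  W3 → J3
  W4 → J1
  W5 → J2

Each worker is assigned to at most one job, and each job to at most one worker.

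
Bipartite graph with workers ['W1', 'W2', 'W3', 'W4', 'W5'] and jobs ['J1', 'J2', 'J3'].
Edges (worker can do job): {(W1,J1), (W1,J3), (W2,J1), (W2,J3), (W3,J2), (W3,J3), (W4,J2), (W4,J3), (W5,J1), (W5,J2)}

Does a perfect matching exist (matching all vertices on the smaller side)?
Yes, perfect matching exists (size 3)

Perfect matching: {(W1,J1), (W3,J3), (W5,J2)}
All 3 vertices on the smaller side are matched.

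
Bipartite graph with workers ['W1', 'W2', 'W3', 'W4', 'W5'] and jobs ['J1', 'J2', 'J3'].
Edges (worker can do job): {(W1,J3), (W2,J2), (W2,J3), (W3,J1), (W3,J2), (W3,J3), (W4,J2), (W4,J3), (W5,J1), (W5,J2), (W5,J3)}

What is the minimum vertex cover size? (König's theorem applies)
Minimum vertex cover size = 3

By König's theorem: in bipartite graphs,
min vertex cover = max matching = 3

Maximum matching has size 3, so minimum vertex cover also has size 3.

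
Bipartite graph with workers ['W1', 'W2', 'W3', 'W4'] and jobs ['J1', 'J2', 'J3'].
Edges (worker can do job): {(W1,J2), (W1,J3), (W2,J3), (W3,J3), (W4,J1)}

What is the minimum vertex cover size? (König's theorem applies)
Minimum vertex cover size = 3

By König's theorem: in bipartite graphs,
min vertex cover = max matching = 3

Maximum matching has size 3, so minimum vertex cover also has size 3.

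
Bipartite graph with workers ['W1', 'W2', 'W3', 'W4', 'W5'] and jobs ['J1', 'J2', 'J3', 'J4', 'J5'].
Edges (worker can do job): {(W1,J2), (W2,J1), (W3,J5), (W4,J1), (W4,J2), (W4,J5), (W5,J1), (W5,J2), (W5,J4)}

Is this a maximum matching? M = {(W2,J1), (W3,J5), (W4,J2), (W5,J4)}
Yes, size 4 is maximum

Proposed matching has size 4.
Maximum matching size for this graph: 4.

This is a maximum matching.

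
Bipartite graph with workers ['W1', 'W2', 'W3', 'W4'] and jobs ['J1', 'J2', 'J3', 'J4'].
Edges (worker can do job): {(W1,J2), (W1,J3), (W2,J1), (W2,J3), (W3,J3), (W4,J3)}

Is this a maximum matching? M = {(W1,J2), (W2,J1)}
No, size 2 is not maximum

Proposed matching has size 2.
Maximum matching size for this graph: 3.

This is NOT maximum - can be improved to size 3.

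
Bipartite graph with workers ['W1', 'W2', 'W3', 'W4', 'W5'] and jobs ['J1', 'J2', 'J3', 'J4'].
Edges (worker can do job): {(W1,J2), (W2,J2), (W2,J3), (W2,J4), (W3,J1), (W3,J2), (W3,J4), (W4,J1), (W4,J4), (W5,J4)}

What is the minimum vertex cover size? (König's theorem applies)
Minimum vertex cover size = 4

By König's theorem: in bipartite graphs,
min vertex cover = max matching = 4

Maximum matching has size 4, so minimum vertex cover also has size 4.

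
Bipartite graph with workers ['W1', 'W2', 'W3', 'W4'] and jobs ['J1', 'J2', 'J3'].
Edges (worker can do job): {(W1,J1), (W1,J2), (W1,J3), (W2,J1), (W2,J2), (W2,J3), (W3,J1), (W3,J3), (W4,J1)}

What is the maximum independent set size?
Maximum independent set = 4

By König's theorem:
- Min vertex cover = Max matching = 3
- Max independent set = Total vertices - Min vertex cover
- Max independent set = 7 - 3 = 4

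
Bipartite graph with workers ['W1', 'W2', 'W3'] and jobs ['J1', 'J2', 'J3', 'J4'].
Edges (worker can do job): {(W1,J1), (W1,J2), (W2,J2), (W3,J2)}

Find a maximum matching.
Matching: {(W1,J1), (W3,J2)}

Maximum matching (size 2):
  W1 → J1
  W3 → J2

Each worker is assigned to at most one job, and each job to at most one worker.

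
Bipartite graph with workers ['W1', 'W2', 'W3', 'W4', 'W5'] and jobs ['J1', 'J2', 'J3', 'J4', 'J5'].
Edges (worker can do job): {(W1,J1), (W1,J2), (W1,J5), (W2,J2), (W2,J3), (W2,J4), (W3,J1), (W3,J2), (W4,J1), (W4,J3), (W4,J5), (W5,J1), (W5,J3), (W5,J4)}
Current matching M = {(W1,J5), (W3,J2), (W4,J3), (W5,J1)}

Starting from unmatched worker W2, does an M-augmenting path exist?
Yes: W2 → J2 → W3 → J1 → W5 → J4

An M-augmenting path alternates non-matching / matching edges, starting and ending at unmatched vertices.
Path: W2 → J2 → W3 → J1 → W5 → J4
(J4 is unmatched in M, so the path is augmenting.)
Flipping edges along this path would increase |M| from 4 to 5.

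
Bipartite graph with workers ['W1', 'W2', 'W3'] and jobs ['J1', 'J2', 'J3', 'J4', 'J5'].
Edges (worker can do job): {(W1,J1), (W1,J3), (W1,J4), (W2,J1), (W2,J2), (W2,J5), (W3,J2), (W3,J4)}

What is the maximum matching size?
Maximum matching size = 3

Maximum matching: {(W1,J3), (W2,J1), (W3,J4)}
Size: 3

This assigns 3 workers to 3 distinct jobs.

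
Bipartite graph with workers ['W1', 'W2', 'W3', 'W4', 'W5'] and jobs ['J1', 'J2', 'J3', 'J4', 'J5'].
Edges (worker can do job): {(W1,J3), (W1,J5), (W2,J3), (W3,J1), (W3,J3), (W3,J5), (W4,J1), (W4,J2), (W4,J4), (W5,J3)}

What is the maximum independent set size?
Maximum independent set = 6

By König's theorem:
- Min vertex cover = Max matching = 4
- Max independent set = Total vertices - Min vertex cover
- Max independent set = 10 - 4 = 6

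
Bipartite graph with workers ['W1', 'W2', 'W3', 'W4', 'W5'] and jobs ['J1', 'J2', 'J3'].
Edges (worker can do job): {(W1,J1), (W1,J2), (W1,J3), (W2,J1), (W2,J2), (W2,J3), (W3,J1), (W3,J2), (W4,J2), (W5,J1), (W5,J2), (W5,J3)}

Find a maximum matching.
Matching: {(W1,J3), (W3,J1), (W5,J2)}

Maximum matching (size 3):
  W1 → J3
  W3 → J1
  W5 → J2

Each worker is assigned to at most one job, and each job to at most one worker.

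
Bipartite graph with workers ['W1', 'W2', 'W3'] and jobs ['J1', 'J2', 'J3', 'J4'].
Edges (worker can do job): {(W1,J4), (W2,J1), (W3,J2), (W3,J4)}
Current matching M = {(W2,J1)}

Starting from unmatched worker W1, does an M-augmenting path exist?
Yes: W1 → J4

An M-augmenting path alternates non-matching / matching edges, starting and ending at unmatched vertices.
Path: W1 → J4
(J4 is unmatched in M, so the path is augmenting.)
Flipping edges along this path would increase |M| from 1 to 2.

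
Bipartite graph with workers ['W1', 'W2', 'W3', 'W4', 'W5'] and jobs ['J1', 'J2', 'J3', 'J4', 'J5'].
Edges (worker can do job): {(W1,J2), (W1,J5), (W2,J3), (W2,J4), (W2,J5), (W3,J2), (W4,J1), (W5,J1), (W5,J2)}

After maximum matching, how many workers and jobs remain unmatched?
Unmatched: 1 workers, 1 jobs

Maximum matching size: 4
Workers: 5 total, 4 matched, 1 unmatched
Jobs: 5 total, 4 matched, 1 unmatched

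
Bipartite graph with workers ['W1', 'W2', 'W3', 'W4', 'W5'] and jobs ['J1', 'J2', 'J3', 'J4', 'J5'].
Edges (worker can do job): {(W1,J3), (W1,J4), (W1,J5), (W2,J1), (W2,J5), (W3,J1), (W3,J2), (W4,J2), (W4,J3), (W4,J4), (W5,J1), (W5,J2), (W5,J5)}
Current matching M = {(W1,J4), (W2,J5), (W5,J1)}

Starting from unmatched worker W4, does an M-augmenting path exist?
Yes: W4 → J3

An M-augmenting path alternates non-matching / matching edges, starting and ending at unmatched vertices.
Path: W4 → J3
(J3 is unmatched in M, so the path is augmenting.)
Flipping edges along this path would increase |M| from 3 to 4.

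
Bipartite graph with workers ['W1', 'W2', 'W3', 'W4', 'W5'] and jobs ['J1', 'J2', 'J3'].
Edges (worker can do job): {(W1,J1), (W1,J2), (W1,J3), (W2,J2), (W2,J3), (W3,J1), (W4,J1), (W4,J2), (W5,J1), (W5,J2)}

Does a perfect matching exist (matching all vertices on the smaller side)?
Yes, perfect matching exists (size 3)

Perfect matching: {(W1,J3), (W3,J1), (W5,J2)}
All 3 vertices on the smaller side are matched.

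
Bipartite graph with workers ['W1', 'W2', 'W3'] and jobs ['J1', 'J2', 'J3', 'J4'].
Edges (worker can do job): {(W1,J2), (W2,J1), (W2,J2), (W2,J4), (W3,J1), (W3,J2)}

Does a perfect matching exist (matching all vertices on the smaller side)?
Yes, perfect matching exists (size 3)

Perfect matching: {(W1,J2), (W2,J4), (W3,J1)}
All 3 vertices on the smaller side are matched.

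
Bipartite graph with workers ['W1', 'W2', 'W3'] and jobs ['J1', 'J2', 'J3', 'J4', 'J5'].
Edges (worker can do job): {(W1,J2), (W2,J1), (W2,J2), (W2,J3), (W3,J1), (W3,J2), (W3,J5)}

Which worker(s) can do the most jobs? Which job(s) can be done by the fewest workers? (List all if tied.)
Most versatile: W2, W3 (3 jobs); Least covered: J4 (0 workers)

Worker degrees (jobs they can do): W1:1, W2:3, W3:3
Job degrees (workers who can do it): J1:2, J2:3, J3:1, J4:0, J5:1

Maximum worker degree is 3, achieved by: W2, W3
Minimum job degree is 0, achieved by: J4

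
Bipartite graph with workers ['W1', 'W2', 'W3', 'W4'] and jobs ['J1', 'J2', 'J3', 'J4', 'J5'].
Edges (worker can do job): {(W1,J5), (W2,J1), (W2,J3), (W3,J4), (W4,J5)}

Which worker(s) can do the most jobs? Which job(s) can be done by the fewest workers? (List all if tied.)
Most versatile: W2 (2 jobs); Least covered: J2 (0 workers)

Worker degrees (jobs they can do): W1:1, W2:2, W3:1, W4:1
Job degrees (workers who can do it): J1:1, J2:0, J3:1, J4:1, J5:2

Maximum worker degree is 2, achieved by: W2
Minimum job degree is 0, achieved by: J2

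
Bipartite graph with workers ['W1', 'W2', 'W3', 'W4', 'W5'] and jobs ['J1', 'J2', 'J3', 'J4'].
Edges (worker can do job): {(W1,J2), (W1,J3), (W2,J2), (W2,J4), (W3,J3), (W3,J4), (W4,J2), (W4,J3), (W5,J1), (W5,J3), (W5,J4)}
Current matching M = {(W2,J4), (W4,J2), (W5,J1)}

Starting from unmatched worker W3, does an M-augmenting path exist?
Yes: W3 → J3

An M-augmenting path alternates non-matching / matching edges, starting and ending at unmatched vertices.
Path: W3 → J3
(J3 is unmatched in M, so the path is augmenting.)
Flipping edges along this path would increase |M| from 3 to 4.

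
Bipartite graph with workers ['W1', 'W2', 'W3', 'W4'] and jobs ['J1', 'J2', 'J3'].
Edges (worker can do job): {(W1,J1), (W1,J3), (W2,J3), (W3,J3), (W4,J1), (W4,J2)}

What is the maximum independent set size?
Maximum independent set = 4

By König's theorem:
- Min vertex cover = Max matching = 3
- Max independent set = Total vertices - Min vertex cover
- Max independent set = 7 - 3 = 4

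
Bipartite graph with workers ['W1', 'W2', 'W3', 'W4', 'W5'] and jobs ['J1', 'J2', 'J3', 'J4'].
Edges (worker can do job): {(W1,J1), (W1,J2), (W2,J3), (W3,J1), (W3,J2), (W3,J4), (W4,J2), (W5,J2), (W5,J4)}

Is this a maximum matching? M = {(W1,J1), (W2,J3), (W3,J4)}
No, size 3 is not maximum

Proposed matching has size 3.
Maximum matching size for this graph: 4.

This is NOT maximum - can be improved to size 4.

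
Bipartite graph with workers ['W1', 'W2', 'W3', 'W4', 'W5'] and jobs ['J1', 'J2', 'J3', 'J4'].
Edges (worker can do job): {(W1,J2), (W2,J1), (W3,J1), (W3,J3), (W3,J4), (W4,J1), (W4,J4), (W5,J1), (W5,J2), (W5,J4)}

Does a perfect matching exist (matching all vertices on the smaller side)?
Yes, perfect matching exists (size 4)

Perfect matching: {(W1,J2), (W3,J3), (W4,J4), (W5,J1)}
All 4 vertices on the smaller side are matched.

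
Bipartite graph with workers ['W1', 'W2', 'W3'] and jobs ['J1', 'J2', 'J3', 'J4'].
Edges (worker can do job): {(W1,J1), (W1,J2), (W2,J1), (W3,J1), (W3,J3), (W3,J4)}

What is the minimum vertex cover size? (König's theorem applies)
Minimum vertex cover size = 3

By König's theorem: in bipartite graphs,
min vertex cover = max matching = 3

Maximum matching has size 3, so minimum vertex cover also has size 3.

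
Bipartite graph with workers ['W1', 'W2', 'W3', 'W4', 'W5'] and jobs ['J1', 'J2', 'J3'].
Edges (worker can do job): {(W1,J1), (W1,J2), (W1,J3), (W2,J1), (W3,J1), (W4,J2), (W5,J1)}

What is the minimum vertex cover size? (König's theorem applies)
Minimum vertex cover size = 3

By König's theorem: in bipartite graphs,
min vertex cover = max matching = 3

Maximum matching has size 3, so minimum vertex cover also has size 3.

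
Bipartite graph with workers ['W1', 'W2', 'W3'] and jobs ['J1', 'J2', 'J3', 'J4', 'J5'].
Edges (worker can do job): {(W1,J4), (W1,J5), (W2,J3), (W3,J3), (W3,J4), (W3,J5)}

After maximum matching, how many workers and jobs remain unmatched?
Unmatched: 0 workers, 2 jobs

Maximum matching size: 3
Workers: 3 total, 3 matched, 0 unmatched
Jobs: 5 total, 3 matched, 2 unmatched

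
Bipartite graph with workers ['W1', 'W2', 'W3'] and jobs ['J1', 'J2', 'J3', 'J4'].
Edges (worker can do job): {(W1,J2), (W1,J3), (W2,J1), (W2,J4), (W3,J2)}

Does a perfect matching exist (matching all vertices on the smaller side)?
Yes, perfect matching exists (size 3)

Perfect matching: {(W1,J3), (W2,J1), (W3,J2)}
All 3 vertices on the smaller side are matched.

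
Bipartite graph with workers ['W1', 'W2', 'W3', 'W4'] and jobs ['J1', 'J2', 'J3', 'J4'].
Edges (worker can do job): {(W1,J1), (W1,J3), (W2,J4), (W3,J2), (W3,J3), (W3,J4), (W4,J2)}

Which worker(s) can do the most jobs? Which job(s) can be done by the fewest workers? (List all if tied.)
Most versatile: W3 (3 jobs); Least covered: J1 (1 workers)

Worker degrees (jobs they can do): W1:2, W2:1, W3:3, W4:1
Job degrees (workers who can do it): J1:1, J2:2, J3:2, J4:2

Maximum worker degree is 3, achieved by: W3
Minimum job degree is 1, achieved by: J1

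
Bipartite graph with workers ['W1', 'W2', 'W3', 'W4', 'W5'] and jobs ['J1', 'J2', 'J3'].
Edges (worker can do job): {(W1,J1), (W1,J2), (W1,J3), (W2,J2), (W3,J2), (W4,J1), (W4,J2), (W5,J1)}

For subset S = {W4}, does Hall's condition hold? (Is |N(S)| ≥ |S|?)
Yes: |N(S)| = 2, |S| = 1

Subset S = {W4}
Neighbors N(S) = {J1, J2}

|N(S)| = 2, |S| = 1
Hall's condition: |N(S)| ≥ |S| is satisfied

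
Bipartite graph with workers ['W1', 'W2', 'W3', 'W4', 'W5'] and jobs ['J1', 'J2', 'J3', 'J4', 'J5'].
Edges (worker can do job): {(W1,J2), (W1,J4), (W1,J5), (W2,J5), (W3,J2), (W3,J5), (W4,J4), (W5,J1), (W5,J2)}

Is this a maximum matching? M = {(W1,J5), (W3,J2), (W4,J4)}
No, size 3 is not maximum

Proposed matching has size 3.
Maximum matching size for this graph: 4.

This is NOT maximum - can be improved to size 4.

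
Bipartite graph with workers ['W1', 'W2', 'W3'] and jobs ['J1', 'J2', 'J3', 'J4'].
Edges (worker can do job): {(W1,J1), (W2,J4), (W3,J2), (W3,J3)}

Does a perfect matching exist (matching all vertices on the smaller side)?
Yes, perfect matching exists (size 3)

Perfect matching: {(W1,J1), (W2,J4), (W3,J3)}
All 3 vertices on the smaller side are matched.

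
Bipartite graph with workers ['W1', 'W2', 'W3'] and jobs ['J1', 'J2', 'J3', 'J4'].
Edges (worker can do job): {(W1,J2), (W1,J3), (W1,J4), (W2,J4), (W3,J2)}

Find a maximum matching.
Matching: {(W1,J3), (W2,J4), (W3,J2)}

Maximum matching (size 3):
  W1 → J3
  W2 → J4
  W3 → J2

Each worker is assigned to at most one job, and each job to at most one worker.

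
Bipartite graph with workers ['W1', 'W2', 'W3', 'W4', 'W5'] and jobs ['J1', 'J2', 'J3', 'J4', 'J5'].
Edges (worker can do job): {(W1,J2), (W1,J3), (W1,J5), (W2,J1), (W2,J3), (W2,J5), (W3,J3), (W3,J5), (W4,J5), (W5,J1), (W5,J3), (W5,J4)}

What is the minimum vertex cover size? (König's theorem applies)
Minimum vertex cover size = 5

By König's theorem: in bipartite graphs,
min vertex cover = max matching = 5

Maximum matching has size 5, so minimum vertex cover also has size 5.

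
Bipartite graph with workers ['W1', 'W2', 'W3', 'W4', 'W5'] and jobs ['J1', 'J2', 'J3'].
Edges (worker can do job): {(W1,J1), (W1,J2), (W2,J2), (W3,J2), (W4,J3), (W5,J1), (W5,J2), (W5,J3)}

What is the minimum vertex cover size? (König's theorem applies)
Minimum vertex cover size = 3

By König's theorem: in bipartite graphs,
min vertex cover = max matching = 3

Maximum matching has size 3, so minimum vertex cover also has size 3.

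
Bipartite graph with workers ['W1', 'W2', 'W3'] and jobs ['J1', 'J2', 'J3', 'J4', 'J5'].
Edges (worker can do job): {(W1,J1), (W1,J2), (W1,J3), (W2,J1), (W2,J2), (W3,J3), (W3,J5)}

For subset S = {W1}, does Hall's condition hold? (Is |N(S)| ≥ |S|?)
Yes: |N(S)| = 3, |S| = 1

Subset S = {W1}
Neighbors N(S) = {J1, J2, J3}

|N(S)| = 3, |S| = 1
Hall's condition: |N(S)| ≥ |S| is satisfied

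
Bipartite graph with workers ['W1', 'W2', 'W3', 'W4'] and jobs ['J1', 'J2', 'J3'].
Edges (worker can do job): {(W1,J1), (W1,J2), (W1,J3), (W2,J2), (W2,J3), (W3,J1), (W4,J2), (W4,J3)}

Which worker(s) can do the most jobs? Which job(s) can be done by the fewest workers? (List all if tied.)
Most versatile: W1 (3 jobs); Least covered: J1 (2 workers)

Worker degrees (jobs they can do): W1:3, W2:2, W3:1, W4:2
Job degrees (workers who can do it): J1:2, J2:3, J3:3

Maximum worker degree is 3, achieved by: W1
Minimum job degree is 2, achieved by: J1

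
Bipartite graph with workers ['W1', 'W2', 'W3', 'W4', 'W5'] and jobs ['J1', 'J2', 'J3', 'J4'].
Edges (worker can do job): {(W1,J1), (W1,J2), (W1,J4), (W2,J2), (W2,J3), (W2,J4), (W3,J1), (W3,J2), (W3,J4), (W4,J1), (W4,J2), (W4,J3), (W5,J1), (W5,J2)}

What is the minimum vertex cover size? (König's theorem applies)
Minimum vertex cover size = 4

By König's theorem: in bipartite graphs,
min vertex cover = max matching = 4

Maximum matching has size 4, so minimum vertex cover also has size 4.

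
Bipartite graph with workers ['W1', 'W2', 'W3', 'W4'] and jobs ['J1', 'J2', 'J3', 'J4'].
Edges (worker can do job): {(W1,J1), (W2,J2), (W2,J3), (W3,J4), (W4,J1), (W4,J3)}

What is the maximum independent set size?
Maximum independent set = 4

By König's theorem:
- Min vertex cover = Max matching = 4
- Max independent set = Total vertices - Min vertex cover
- Max independent set = 8 - 4 = 4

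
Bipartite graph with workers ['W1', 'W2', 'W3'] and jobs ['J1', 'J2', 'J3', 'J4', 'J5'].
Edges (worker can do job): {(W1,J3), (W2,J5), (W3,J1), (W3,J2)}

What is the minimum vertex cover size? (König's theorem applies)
Minimum vertex cover size = 3

By König's theorem: in bipartite graphs,
min vertex cover = max matching = 3

Maximum matching has size 3, so minimum vertex cover also has size 3.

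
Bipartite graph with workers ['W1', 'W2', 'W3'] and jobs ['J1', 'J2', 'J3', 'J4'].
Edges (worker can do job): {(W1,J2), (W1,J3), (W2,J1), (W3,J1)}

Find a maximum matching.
Matching: {(W1,J3), (W3,J1)}

Maximum matching (size 2):
  W1 → J3
  W3 → J1

Each worker is assigned to at most one job, and each job to at most one worker.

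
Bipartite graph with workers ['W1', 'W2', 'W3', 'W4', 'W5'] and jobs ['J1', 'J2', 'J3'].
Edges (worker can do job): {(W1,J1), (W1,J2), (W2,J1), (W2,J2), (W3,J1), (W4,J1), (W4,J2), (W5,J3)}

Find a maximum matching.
Matching: {(W3,J1), (W4,J2), (W5,J3)}

Maximum matching (size 3):
  W3 → J1
  W4 → J2
  W5 → J3

Each worker is assigned to at most one job, and each job to at most one worker.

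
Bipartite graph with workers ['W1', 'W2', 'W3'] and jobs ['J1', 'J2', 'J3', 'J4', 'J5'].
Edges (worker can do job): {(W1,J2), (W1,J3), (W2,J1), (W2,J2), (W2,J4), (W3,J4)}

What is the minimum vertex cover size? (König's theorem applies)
Minimum vertex cover size = 3

By König's theorem: in bipartite graphs,
min vertex cover = max matching = 3

Maximum matching has size 3, so minimum vertex cover also has size 3.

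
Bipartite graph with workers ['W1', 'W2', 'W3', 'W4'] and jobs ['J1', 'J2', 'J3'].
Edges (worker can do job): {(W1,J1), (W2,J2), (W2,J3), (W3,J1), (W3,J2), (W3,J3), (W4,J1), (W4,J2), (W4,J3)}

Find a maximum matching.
Matching: {(W1,J1), (W3,J2), (W4,J3)}

Maximum matching (size 3):
  W1 → J1
  W3 → J2
  W4 → J3

Each worker is assigned to at most one job, and each job to at most one worker.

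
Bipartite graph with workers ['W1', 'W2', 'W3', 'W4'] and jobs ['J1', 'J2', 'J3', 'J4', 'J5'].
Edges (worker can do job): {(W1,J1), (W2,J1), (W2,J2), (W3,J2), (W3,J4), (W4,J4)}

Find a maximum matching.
Matching: {(W1,J1), (W3,J2), (W4,J4)}

Maximum matching (size 3):
  W1 → J1
  W3 → J2
  W4 → J4

Each worker is assigned to at most one job, and each job to at most one worker.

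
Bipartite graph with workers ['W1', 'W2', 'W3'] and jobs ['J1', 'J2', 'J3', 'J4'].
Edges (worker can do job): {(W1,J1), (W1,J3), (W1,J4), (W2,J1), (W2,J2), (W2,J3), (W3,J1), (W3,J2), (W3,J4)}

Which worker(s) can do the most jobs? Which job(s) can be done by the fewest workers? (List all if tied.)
Most versatile: W1, W2, W3 (3 jobs); Least covered: J2, J3, J4 (2 workers)

Worker degrees (jobs they can do): W1:3, W2:3, W3:3
Job degrees (workers who can do it): J1:3, J2:2, J3:2, J4:2

Maximum worker degree is 3, achieved by: W1, W2, W3
Minimum job degree is 2, achieved by: J2, J3, J4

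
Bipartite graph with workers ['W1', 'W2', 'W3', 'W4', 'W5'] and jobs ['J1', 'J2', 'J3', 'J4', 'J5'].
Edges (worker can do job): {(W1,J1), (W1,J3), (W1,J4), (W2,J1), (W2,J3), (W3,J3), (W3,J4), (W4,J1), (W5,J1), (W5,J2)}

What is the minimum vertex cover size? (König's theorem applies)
Minimum vertex cover size = 4

By König's theorem: in bipartite graphs,
min vertex cover = max matching = 4

Maximum matching has size 4, so minimum vertex cover also has size 4.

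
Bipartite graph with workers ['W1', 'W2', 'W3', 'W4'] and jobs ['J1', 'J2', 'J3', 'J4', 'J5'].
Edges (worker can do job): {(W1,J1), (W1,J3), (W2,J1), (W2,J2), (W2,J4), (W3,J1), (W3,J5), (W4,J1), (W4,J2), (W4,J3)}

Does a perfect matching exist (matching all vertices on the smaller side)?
Yes, perfect matching exists (size 4)

Perfect matching: {(W1,J3), (W2,J2), (W3,J5), (W4,J1)}
All 4 vertices on the smaller side are matched.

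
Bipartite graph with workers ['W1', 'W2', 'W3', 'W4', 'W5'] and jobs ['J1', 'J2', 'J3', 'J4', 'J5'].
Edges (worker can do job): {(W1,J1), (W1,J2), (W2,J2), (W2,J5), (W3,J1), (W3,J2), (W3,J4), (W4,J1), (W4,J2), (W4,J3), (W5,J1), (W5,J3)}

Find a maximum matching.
Matching: {(W1,J1), (W2,J5), (W3,J4), (W4,J2), (W5,J3)}

Maximum matching (size 5):
  W1 → J1
  W2 → J5
  W3 → J4
  W4 → J2
  W5 → J3

Each worker is assigned to at most one job, and each job to at most one worker.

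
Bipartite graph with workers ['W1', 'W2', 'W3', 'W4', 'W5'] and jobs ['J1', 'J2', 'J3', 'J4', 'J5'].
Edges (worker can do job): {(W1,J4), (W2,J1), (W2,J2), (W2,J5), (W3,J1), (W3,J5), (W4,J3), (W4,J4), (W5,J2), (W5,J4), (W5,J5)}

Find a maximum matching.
Matching: {(W1,J4), (W2,J1), (W3,J5), (W4,J3), (W5,J2)}

Maximum matching (size 5):
  W1 → J4
  W2 → J1
  W3 → J5
  W4 → J3
  W5 → J2

Each worker is assigned to at most one job, and each job to at most one worker.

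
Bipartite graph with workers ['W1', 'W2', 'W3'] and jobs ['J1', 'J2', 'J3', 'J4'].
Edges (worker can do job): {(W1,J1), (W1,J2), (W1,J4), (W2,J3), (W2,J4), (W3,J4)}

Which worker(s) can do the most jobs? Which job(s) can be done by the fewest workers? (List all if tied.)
Most versatile: W1 (3 jobs); Least covered: J1, J2, J3 (1 workers)

Worker degrees (jobs they can do): W1:3, W2:2, W3:1
Job degrees (workers who can do it): J1:1, J2:1, J3:1, J4:3

Maximum worker degree is 3, achieved by: W1
Minimum job degree is 1, achieved by: J1, J2, J3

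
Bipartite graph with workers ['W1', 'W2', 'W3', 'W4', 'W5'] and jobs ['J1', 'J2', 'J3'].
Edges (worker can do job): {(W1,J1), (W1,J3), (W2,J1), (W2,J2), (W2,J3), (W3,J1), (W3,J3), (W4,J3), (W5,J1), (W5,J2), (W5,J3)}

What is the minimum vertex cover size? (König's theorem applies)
Minimum vertex cover size = 3

By König's theorem: in bipartite graphs,
min vertex cover = max matching = 3

Maximum matching has size 3, so minimum vertex cover also has size 3.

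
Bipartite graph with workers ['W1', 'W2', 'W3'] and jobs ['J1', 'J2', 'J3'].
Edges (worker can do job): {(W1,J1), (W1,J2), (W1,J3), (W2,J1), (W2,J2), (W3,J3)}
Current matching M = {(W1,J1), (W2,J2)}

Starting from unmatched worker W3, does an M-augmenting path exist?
Yes: W3 → J3

An M-augmenting path alternates non-matching / matching edges, starting and ending at unmatched vertices.
Path: W3 → J3
(J3 is unmatched in M, so the path is augmenting.)
Flipping edges along this path would increase |M| from 2 to 3.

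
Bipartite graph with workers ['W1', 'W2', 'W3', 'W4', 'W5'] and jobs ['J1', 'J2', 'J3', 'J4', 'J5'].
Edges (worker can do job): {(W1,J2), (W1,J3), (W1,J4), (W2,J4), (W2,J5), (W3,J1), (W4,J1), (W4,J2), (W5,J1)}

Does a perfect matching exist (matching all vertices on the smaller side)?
No, maximum matching has size 4 < 5

Maximum matching has size 4, need 5 for perfect matching.
Unmatched workers: ['W5']
Unmatched jobs: ['J3']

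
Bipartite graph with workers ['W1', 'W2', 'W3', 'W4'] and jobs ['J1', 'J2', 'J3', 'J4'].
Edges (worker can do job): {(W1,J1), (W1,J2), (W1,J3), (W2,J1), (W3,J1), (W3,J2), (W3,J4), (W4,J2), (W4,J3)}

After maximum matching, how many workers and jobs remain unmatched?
Unmatched: 0 workers, 0 jobs

Maximum matching size: 4
Workers: 4 total, 4 matched, 0 unmatched
Jobs: 4 total, 4 matched, 0 unmatched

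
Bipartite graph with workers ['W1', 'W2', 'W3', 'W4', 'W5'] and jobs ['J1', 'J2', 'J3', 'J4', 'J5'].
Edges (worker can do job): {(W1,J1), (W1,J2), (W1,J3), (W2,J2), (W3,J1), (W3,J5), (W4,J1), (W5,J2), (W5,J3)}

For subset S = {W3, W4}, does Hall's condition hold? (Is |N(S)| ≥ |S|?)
Yes: |N(S)| = 2, |S| = 2

Subset S = {W3, W4}
Neighbors N(S) = {J1, J5}

|N(S)| = 2, |S| = 2
Hall's condition: |N(S)| ≥ |S| is satisfied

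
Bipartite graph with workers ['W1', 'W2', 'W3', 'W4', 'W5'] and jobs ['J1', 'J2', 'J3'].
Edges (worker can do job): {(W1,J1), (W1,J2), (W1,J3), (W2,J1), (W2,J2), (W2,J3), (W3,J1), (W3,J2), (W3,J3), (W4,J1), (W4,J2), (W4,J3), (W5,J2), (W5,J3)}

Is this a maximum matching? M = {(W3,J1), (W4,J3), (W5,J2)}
Yes, size 3 is maximum

Proposed matching has size 3.
Maximum matching size for this graph: 3.

This is a maximum matching.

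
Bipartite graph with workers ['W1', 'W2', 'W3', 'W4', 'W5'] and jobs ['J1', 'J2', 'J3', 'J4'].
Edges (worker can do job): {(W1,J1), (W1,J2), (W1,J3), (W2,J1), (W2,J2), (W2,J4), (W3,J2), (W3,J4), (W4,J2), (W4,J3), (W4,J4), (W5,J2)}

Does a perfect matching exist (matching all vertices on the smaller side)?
Yes, perfect matching exists (size 4)

Perfect matching: {(W1,J1), (W2,J4), (W3,J2), (W4,J3)}
All 4 vertices on the smaller side are matched.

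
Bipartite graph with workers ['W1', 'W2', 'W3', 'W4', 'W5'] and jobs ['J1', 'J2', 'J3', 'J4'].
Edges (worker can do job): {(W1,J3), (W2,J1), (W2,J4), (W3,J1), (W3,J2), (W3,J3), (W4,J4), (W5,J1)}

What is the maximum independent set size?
Maximum independent set = 5

By König's theorem:
- Min vertex cover = Max matching = 4
- Max independent set = Total vertices - Min vertex cover
- Max independent set = 9 - 4 = 5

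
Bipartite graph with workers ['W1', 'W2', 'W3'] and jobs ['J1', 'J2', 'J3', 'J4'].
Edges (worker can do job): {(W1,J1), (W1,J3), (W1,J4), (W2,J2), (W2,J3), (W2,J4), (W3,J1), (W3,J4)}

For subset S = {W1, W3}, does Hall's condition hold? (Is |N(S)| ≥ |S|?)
Yes: |N(S)| = 3, |S| = 2

Subset S = {W1, W3}
Neighbors N(S) = {J1, J3, J4}

|N(S)| = 3, |S| = 2
Hall's condition: |N(S)| ≥ |S| is satisfied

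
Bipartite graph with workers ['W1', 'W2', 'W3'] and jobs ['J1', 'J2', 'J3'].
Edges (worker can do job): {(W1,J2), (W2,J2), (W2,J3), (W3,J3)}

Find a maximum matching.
Matching: {(W1,J2), (W3,J3)}

Maximum matching (size 2):
  W1 → J2
  W3 → J3

Each worker is assigned to at most one job, and each job to at most one worker.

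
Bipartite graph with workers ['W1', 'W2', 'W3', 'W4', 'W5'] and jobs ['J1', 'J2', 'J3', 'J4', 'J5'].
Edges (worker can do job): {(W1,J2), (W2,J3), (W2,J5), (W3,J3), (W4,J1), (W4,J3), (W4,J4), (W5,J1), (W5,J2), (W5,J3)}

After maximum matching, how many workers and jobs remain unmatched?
Unmatched: 0 workers, 0 jobs

Maximum matching size: 5
Workers: 5 total, 5 matched, 0 unmatched
Jobs: 5 total, 5 matched, 0 unmatched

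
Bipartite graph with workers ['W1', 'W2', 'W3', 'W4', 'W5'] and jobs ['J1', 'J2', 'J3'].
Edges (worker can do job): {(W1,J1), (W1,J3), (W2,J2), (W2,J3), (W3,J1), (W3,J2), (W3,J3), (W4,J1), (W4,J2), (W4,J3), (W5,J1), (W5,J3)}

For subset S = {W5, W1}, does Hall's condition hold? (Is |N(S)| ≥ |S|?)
Yes: |N(S)| = 2, |S| = 2

Subset S = {W5, W1}
Neighbors N(S) = {J1, J3}

|N(S)| = 2, |S| = 2
Hall's condition: |N(S)| ≥ |S| is satisfied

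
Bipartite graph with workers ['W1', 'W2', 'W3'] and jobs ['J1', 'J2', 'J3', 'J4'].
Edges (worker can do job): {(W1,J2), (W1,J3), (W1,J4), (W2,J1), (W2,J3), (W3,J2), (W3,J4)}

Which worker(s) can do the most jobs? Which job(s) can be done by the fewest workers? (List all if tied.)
Most versatile: W1 (3 jobs); Least covered: J1 (1 workers)

Worker degrees (jobs they can do): W1:3, W2:2, W3:2
Job degrees (workers who can do it): J1:1, J2:2, J3:2, J4:2

Maximum worker degree is 3, achieved by: W1
Minimum job degree is 1, achieved by: J1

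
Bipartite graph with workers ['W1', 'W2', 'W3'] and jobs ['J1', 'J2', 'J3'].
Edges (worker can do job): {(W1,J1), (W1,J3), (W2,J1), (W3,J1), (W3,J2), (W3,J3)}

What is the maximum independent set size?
Maximum independent set = 3

By König's theorem:
- Min vertex cover = Max matching = 3
- Max independent set = Total vertices - Min vertex cover
- Max independent set = 6 - 3 = 3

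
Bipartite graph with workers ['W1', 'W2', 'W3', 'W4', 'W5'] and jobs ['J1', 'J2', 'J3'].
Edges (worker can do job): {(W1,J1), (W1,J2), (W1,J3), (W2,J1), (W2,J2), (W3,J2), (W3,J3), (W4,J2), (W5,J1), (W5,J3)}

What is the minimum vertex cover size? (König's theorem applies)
Minimum vertex cover size = 3

By König's theorem: in bipartite graphs,
min vertex cover = max matching = 3

Maximum matching has size 3, so minimum vertex cover also has size 3.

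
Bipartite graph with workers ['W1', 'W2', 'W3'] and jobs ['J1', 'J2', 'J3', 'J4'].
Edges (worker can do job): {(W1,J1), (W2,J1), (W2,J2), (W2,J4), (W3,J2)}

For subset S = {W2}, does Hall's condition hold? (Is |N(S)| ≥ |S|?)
Yes: |N(S)| = 3, |S| = 1

Subset S = {W2}
Neighbors N(S) = {J1, J2, J4}

|N(S)| = 3, |S| = 1
Hall's condition: |N(S)| ≥ |S| is satisfied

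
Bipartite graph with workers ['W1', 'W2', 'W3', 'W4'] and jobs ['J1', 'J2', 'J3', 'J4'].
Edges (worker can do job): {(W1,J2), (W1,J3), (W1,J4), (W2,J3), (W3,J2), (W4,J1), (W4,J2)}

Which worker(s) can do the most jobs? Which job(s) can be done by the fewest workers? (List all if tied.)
Most versatile: W1 (3 jobs); Least covered: J1, J4 (1 workers)

Worker degrees (jobs they can do): W1:3, W2:1, W3:1, W4:2
Job degrees (workers who can do it): J1:1, J2:3, J3:2, J4:1

Maximum worker degree is 3, achieved by: W1
Minimum job degree is 1, achieved by: J1, J4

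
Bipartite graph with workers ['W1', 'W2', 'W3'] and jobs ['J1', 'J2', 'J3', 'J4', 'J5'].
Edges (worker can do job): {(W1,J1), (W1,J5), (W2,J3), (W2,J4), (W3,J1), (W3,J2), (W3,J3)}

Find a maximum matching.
Matching: {(W1,J5), (W2,J4), (W3,J2)}

Maximum matching (size 3):
  W1 → J5
  W2 → J4
  W3 → J2

Each worker is assigned to at most one job, and each job to at most one worker.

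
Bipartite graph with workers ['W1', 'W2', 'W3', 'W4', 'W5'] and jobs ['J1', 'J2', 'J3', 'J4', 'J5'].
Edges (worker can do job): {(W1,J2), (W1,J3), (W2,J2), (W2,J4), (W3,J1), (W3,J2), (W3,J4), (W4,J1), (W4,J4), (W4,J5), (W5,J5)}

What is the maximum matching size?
Maximum matching size = 5

Maximum matching: {(W1,J3), (W2,J4), (W3,J2), (W4,J1), (W5,J5)}
Size: 5

This assigns 5 workers to 5 distinct jobs.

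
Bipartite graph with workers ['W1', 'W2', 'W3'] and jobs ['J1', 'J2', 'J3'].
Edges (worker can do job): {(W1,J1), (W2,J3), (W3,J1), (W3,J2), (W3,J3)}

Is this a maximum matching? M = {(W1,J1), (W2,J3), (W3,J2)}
Yes, size 3 is maximum

Proposed matching has size 3.
Maximum matching size for this graph: 3.

This is a maximum matching.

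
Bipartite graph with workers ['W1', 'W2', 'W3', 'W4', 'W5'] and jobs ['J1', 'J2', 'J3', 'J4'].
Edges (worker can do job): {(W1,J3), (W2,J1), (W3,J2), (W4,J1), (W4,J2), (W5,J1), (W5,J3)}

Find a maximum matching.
Matching: {(W3,J2), (W4,J1), (W5,J3)}

Maximum matching (size 3):
  W3 → J2
  W4 → J1
  W5 → J3

Each worker is assigned to at most one job, and each job to at most one worker.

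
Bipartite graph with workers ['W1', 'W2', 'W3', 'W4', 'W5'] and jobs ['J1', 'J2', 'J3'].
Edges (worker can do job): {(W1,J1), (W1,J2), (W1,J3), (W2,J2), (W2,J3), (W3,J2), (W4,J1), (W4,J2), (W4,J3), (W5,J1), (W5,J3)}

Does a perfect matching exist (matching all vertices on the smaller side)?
Yes, perfect matching exists (size 3)

Perfect matching: {(W3,J2), (W4,J3), (W5,J1)}
All 3 vertices on the smaller side are matched.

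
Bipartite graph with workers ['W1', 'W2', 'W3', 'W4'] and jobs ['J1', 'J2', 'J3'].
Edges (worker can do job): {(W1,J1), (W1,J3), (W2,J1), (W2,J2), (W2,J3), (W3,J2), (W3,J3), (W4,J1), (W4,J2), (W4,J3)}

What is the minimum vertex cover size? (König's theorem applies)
Minimum vertex cover size = 3

By König's theorem: in bipartite graphs,
min vertex cover = max matching = 3

Maximum matching has size 3, so minimum vertex cover also has size 3.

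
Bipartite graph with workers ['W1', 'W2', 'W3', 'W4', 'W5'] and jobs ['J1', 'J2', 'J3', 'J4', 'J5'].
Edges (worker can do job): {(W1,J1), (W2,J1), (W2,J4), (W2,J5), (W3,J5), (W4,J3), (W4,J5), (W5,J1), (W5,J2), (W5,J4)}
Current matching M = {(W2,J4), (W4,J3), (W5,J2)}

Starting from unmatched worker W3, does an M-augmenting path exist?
Yes: W3 → J5

An M-augmenting path alternates non-matching / matching edges, starting and ending at unmatched vertices.
Path: W3 → J5
(J5 is unmatched in M, so the path is augmenting.)
Flipping edges along this path would increase |M| from 3 to 4.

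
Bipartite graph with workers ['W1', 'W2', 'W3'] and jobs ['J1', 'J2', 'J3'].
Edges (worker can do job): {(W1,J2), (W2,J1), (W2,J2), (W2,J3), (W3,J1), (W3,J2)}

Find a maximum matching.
Matching: {(W1,J2), (W2,J3), (W3,J1)}

Maximum matching (size 3):
  W1 → J2
  W2 → J3
  W3 → J1

Each worker is assigned to at most one job, and each job to at most one worker.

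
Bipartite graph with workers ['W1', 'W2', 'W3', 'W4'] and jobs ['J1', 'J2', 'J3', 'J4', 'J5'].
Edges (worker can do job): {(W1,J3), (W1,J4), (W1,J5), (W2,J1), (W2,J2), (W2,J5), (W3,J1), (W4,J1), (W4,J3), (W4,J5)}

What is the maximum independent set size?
Maximum independent set = 5

By König's theorem:
- Min vertex cover = Max matching = 4
- Max independent set = Total vertices - Min vertex cover
- Max independent set = 9 - 4 = 5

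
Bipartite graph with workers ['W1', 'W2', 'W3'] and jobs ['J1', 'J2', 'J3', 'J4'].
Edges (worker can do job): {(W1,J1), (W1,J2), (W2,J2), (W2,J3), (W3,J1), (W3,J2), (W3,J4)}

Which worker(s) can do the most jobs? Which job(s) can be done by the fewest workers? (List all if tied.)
Most versatile: W3 (3 jobs); Least covered: J3, J4 (1 workers)

Worker degrees (jobs they can do): W1:2, W2:2, W3:3
Job degrees (workers who can do it): J1:2, J2:3, J3:1, J4:1

Maximum worker degree is 3, achieved by: W3
Minimum job degree is 1, achieved by: J3, J4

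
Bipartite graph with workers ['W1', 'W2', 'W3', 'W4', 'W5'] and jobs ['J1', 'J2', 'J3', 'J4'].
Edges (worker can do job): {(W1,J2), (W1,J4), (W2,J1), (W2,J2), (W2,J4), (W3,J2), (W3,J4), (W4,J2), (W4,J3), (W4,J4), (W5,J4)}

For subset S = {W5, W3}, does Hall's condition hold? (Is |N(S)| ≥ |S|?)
Yes: |N(S)| = 2, |S| = 2

Subset S = {W5, W3}
Neighbors N(S) = {J2, J4}

|N(S)| = 2, |S| = 2
Hall's condition: |N(S)| ≥ |S| is satisfied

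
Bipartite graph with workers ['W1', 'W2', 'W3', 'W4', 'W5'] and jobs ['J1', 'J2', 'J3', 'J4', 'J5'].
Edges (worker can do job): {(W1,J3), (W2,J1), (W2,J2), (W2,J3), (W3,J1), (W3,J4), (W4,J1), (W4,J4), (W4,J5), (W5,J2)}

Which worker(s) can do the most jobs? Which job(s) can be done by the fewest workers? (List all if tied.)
Most versatile: W2, W4 (3 jobs); Least covered: J5 (1 workers)

Worker degrees (jobs they can do): W1:1, W2:3, W3:2, W4:3, W5:1
Job degrees (workers who can do it): J1:3, J2:2, J3:2, J4:2, J5:1

Maximum worker degree is 3, achieved by: W2, W4
Minimum job degree is 1, achieved by: J5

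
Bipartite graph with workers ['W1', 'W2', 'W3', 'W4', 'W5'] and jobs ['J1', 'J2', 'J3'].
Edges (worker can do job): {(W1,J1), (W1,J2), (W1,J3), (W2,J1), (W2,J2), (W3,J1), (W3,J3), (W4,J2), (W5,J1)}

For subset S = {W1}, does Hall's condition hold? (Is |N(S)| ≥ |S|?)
Yes: |N(S)| = 3, |S| = 1

Subset S = {W1}
Neighbors N(S) = {J1, J2, J3}

|N(S)| = 3, |S| = 1
Hall's condition: |N(S)| ≥ |S| is satisfied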